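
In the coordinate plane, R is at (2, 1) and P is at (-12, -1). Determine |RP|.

d = sqrt((-12 - 2)^2 + (-1 - 1)^2)
d = sqrt(-14^2 + -2^2)
d = sqrt(196 + 4)
d = sqrt(200) = 10*sqrt(2)

10*sqrt(2)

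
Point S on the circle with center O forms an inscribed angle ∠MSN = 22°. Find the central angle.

The inscribed angle theorem states that a central angle is always twice any inscribed angle that subtends the same arc.
Since the inscribed angle is 22°, the central angle = 2 × 22° = 44°.

44°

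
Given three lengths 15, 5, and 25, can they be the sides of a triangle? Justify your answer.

The longest side is 25. The other two sides sum to 5 + 15 = 20.
Since 20 ≤ 25, the two shorter sides cannot reach around to close the triangle.

No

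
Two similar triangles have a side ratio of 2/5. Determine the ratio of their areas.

The ratio of areas of similar triangles equals the square of the side ratio.
Side ratio = 2:5
Area ratio = (2/5)^2 = 4/25 = 4:25

4:25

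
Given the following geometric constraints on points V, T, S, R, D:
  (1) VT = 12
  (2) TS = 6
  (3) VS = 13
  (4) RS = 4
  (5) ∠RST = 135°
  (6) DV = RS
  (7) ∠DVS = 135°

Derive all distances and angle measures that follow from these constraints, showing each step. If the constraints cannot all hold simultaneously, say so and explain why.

The constraints are consistent.

From the given relations:
  DV = RS = 4

Step 1: From TS = 6, SR = 4, and ∠TSR = 135°, by the law of cosines:
  TR² = TS² + SR² - 2·TS·SR·cos(135°) = 36 + 16 + 33.94 = 85.94
  TR ≈ 9.27

Step 2: From SV = 13, VD = 4, and ∠SVD = 135°, by the law of cosines:
  SD² = SV² + VD² - 2·SV·VD·cos(135°) = 169 + 16 + 73.54 = 258.5
  SD ≈ 16.08

Step 3: From VS = 13, VT = 12, ST = 6, by the inverse law of cosines:
  cos(∠SVT) = (VS² + VT² - ST²) / (2·VS·VT)
  ∠SVT = 27.4°

Step 4: From TS = 6, TV = 12, SV = 13, by the inverse law of cosines:
  cos(∠STV) = (TS² + TV² - SV²) / (2·TS·TV)
  ∠STV = 85.62°

Step 5: From ST = 6, SV = 13, TV = 12, by the inverse law of cosines:
  cos(∠TSV) = (ST² + SV² - TV²) / (2·ST·SV)
  ∠TSV = 66.98°

Step 6: From TR = 9.27, TS = 6, RS = 4, by the inverse law of cosines:
  cos(∠RTS) = (TR² + TS² - RS²) / (2·TR·TS)
  ∠RTS = 17.76°

Step 7: From SD = 16.08, SV = 13, DV = 4, by the inverse law of cosines:
  cos(∠DSV) = (SD² + SV² - DV²) / (2·SD·SV)
  ∠DSV = 10.13°

Step 8: From RS = 4, RT = 9.27, ST = 6, by the inverse law of cosines:
  cos(∠SRT) = (RS² + RT² - ST²) / (2·RS·RT)
  ∠SRT = 27.24°

Step 9: From DS = 16.08, DV = 4, SV = 13, by the inverse law of cosines:
  cos(∠SDV) = (DS² + DV² - SV²) / (2·DS·DV)
  ∠SDV = 34.87°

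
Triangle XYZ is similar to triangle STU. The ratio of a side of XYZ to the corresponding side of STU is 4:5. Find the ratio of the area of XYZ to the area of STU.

The ratio of areas of similar triangles equals the square of the side ratio.
Side ratio = 4:5
Area ratio = (4/5)^2 = 16/25 = 16:25

16:25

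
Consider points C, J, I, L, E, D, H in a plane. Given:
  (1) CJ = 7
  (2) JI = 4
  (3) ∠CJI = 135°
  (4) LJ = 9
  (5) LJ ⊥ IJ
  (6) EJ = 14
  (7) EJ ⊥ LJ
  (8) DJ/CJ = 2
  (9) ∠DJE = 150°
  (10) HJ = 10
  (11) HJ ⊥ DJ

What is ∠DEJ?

From the given relations: DJ = 2·CJ = 2·7 = 14.
Step 1: By the law of cosines on triangle EJD: ED² = 14² + 14² − 2·14·14·cos(150°) = 731.48, so ED ≈ 27.05.
Step 2: By the inverse law of cosines on triangle DEJ: cos(∠DEJ) = (27.05² + 14² − 14²) / (2·27.05·14) = 731.48/757.29 = 0.9659, so ∠DEJ = 15°.

Therefore, the measure of angle ∠DEJ = 15°.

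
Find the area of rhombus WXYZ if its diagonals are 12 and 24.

Area = (12 * 24) / 2 = 288 / 2 = 144

144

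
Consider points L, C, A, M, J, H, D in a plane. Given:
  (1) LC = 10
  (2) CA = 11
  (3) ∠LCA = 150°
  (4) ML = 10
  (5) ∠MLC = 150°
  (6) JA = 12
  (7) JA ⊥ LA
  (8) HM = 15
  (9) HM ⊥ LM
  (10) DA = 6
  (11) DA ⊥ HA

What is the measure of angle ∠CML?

Step 1: By the law of cosines on triangle MLC: MC² = 10² + 10² − 2·10·10·cos(150°) = 373.21, so MC ≈ 19.32.
Step 2: By the inverse law of cosines on triangle CML: cos(∠CML) = (19.32² + 10² − 10²) / (2·19.32·10) = 373.21/386.37 = 0.9659, so ∠CML = 15°.

Therefore, the measure of angle ∠CML = 15°.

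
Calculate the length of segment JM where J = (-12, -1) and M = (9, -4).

The horizontal distance is |9 - -12| = 21 and the vertical distance is |-4 - -1| = 3.
By the Pythagorean theorem, d = sqrt(21^2 + 3^2) = sqrt(450) = 15*sqrt(2).

15*sqrt(2)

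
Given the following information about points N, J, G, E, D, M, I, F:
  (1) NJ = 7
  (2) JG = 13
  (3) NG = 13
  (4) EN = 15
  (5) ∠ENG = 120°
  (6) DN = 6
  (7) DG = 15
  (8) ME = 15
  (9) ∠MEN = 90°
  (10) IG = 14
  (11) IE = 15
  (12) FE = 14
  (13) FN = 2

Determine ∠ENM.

Step 1: By the law of cosines on triangle NEM: NM² = 15² + 15² − 2·15·15·cos(90°) = 450, so NM = 15·√2.
Step 2: By the inverse law of cosines on triangle ENM: cos(∠ENM) = (15² + (15·√2)² − 15²) / (2·15·15·√2) = 450/636.4 = 0.7071, so ∠ENM = 45°.

Therefore, the measure of angle ∠ENM = 45°.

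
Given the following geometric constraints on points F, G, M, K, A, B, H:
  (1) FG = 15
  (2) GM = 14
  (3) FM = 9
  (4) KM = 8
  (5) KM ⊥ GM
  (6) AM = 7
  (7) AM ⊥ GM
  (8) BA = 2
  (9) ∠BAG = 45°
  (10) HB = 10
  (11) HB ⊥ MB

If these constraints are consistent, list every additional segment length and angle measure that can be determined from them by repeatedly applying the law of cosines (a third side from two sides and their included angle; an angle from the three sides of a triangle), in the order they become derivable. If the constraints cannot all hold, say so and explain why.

The constraints are consistent. Derivable facts, in order:
After 1 step:
- GA = 7·√5
- GK = 2·√65
- ∠FGM = 35.95°
- ∠FMG = 78.09°
- ∠GFM = 65.96°
After 2 steps:
- GB ≈ 14.31
- ∠AGM = 26.57°
- ∠GAM = 63.43°
- ∠GKM = 60.26°
- ∠KGM = 29.74°
After 3 steps:
- ∠ABG = 129.33°
- ∠AGB = 5.67°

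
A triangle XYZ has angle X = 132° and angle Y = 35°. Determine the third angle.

Let angle Z = x. Then 132 + 35 + x = 180.
x = 180 - 167 = 13 degrees.

13 degrees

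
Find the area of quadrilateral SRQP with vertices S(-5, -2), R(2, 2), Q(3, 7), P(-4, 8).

Shoelace: sum of cross terms = 102, Area = (1/2)|102| = 51

51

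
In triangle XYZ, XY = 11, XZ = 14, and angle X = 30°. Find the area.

Area = (1/2) * XY * XZ * sin(X)
Area = (1/2) * 11 * 14 * sin(30°)
Area = (1/2) * 11 * 14 * 1/2
Area = 77/2

77/2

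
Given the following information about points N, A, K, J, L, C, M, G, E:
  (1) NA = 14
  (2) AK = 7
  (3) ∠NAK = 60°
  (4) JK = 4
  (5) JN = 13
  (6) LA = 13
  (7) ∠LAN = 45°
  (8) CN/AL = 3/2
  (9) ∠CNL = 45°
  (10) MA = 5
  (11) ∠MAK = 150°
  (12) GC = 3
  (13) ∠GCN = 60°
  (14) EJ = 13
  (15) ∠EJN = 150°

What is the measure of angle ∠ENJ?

Step 1: By the law of cosines on triangle NJE: NE² = 13² + 13² − 2·13·13·cos(150°) = 630.72, so NE ≈ 25.11.
Step 2: By the inverse law of cosines on triangle ENJ: cos(∠ENJ) = (25.11² + 13² − 13²) / (2·25.11·13) = 630.72/652.97 = 0.9659, so ∠ENJ = 15°.

Therefore, the measure of angle ∠ENJ = 15°.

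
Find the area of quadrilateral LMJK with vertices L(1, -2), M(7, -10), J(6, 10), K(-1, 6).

The Shoelace formula works by pairing each vertex with the next (cycling back to the first).
For each pair, compute x_i*y_(i+1) - x_(i+1)*y_i:
  (1*-10 - 7*-2) = 4
  (7*10 - 6*-10) = 130
  (6*6 - -1*10) = 46
  (-1*-2 - 1*6) = -4
Taking half the absolute value of the total: Area = (1/2)(176) = 88.

88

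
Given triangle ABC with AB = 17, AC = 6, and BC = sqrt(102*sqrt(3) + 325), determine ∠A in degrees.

When all three sides of a triangle are known, the law of cosines can be rearranged to find any angle.
cos(C) = (a² + b² - c²) / (2ab) gives cos(A) = -sqrt(3)/2.
Taking the inverse cosine: A = 150°.

150°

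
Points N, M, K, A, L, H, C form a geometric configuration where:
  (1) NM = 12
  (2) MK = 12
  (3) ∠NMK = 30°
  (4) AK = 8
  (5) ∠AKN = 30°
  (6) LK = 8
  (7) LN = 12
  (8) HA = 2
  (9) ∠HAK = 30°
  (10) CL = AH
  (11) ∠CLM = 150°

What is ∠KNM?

Step 1: By the law of cosines on triangle NMK: NK² = 12² + 12² − 2·12·12·cos(30°) = 38.58, so NK ≈ 6.21.
Step 2: By the inverse law of cosines on triangle KNM: cos(∠KNM) = (6.21² + 12² − 12²) / (2·6.21·12) = 38.58/149.08 = 0.2588, so ∠KNM = 75°.

Therefore, the measure of angle ∠KNM = 75°.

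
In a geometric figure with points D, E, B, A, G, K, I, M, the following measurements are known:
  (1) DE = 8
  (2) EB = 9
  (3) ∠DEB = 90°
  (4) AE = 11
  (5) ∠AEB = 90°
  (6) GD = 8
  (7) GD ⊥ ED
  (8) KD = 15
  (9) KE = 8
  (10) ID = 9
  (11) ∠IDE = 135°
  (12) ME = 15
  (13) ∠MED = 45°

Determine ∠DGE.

Step 1: By the law of cosines on triangle GDE: GE² = 8² + 8² − 2·8·8·cos(90°) = 128, so GE = 8·√2.
Step 2: By the inverse law of cosines on triangle DGE: cos(∠DGE) = (8² + (8·√2)² − 8²) / (2·8·8·√2) = 128/181.02 = 0.7071, so ∠DGE = 45°.

Therefore, the measure of angle ∠DGE = 45°.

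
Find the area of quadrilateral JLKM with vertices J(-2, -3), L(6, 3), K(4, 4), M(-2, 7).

The Shoelace formula works by pairing each vertex with the next (cycling back to the first).
For each pair, compute x_i*y_(i+1) - x_(i+1)*y_i:
  (-2*3 - 6*-3) = 12
  (6*4 - 4*3) = 12
  (4*7 - -2*4) = 36
  (-2*-3 - -2*7) = 20
Taking half the absolute value of the total: Area = (1/2)(80) = 40.

40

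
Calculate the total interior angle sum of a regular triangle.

The sum of interior angles of an n-sided polygon is (n - 2) * 180.
For n = 3: (3 - 2) * 180 = 1 * 180 = 180 degrees.

180 degrees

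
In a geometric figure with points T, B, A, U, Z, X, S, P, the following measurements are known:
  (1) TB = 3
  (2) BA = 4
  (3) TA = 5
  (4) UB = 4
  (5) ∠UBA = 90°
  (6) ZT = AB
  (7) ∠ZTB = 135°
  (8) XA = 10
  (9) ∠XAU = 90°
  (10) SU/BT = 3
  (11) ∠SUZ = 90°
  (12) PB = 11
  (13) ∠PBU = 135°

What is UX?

Step 1: By the law of cosines on triangle UBA: UA² = 4² + 4² − 2·4·4·cos(90°) = 32, so UA = 4·√2.
Step 2: By the law of cosines on triangle UAX: UX² = (4·√2)² + 10² − 2·4·√2·10·cos(90°) = 132, so UX = 2·√33.

Therefore, the length of UX = 2·√33.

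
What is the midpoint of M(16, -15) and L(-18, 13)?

The midpoint is the point halfway along the segment.
Move half the horizontal distance: 16 + (-18 - 16)/2 = 16 + -34/2 = -1
Move half the vertical distance: -15 + (13 - -15)/2 = -15 + 28/2 = -1
Midpoint = (-1, -1)

(-1, -1)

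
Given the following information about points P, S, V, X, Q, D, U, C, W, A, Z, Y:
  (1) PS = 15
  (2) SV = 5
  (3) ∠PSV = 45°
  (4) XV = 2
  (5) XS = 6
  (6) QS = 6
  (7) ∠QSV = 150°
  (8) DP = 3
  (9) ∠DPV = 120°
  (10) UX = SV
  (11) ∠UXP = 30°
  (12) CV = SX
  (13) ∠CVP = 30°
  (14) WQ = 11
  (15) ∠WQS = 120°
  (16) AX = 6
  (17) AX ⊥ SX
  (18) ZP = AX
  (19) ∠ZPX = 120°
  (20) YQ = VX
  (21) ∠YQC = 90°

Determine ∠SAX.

Step 1: By the law of cosines on triangle AXS: AS² = 6² + 6² − 2·6·6·cos(90°) = 72, so AS = 6·√2.
Step 2: By the inverse law of cosines on triangle SAX: cos(∠SAX) = ((6·√2)² + 6² − 6²) / (2·6·√2·6) = 72/101.82 = 0.7071, so ∠SAX = 45°.

Therefore, the measure of angle ∠SAX = 45°.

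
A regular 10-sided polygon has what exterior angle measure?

Each exterior angle of a regular n-gon is 360 / n.
For n = 10: 360 / 10 = 36 degrees.

36 degrees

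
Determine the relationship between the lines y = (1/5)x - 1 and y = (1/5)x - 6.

Slope of line 1: m1 = 1/5
Slope of line 2: m2 = 1/5
m1 = m2, so the lines are parallel.

Parallel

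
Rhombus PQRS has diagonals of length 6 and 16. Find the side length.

Half-diagonals are 3 and 8. side = sqrt(3^2 + 8^2) = sqrt(73)

sqrt(73)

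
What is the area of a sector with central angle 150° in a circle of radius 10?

The full circle has area πr² = π(10)² = 100*pi.
The sector covers 150° out of 360°, a fraction of 5/12.
Sector area = 100*pi × 5/12 = 125*pi/3.

125*pi/3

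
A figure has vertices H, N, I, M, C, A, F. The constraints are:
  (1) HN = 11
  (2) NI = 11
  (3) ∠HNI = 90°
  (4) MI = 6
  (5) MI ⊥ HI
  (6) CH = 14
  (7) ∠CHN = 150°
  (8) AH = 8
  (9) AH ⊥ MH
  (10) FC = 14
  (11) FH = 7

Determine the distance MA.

Step 1: By the law of cosines on triangle HNI: HI² = 11² + 11² − 2·11·11·cos(90°) = 242, so HI = 11·√2.
Step 2: By the law of cosines on triangle HIM: HM² = (11·√2)² + 6² − 2·11·√2·6·cos(90°) = 278, so HM ≈ 16.67.
Step 3: By the law of cosines on triangle MHA: MA² = 16.67² + 8² − 2·16.67·8·cos(90°) = 342, so MA = 3·√38.

Therefore, the length of MA = 3·√38.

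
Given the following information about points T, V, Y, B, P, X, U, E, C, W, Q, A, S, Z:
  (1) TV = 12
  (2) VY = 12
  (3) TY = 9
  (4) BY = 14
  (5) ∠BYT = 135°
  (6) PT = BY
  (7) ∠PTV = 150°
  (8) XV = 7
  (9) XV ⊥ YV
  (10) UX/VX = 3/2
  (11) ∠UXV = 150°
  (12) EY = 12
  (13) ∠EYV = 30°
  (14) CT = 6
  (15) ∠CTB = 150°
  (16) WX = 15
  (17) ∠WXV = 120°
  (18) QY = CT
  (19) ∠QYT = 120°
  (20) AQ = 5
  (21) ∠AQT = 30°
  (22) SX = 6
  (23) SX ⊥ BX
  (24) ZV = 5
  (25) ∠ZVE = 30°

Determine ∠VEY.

Step 1: By the law of cosines on triangle EYV: EV² = 12² + 12² − 2·12·12·cos(30°) = 38.58, so EV ≈ 6.21.
Step 2: By the inverse law of cosines on triangle VEY: cos(∠VEY) = (6.21² + 12² − 12²) / (2·6.21·12) = 38.58/149.08 = 0.2588, so ∠VEY = 75°.

Therefore, the measure of angle ∠VEY = 75°.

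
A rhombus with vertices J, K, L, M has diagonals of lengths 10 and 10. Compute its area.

Area of a rhombus = (d1 * d2) / 2
Area = (10 * 10) / 2
Area = 100 / 2
Area = 50

50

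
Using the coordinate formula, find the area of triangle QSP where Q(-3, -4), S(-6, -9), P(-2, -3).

Using the Shoelace formula for a triangle:
Area = (1/2)|x0(y1 - y2) + x1(y2 - y0) + x2(y0 - y1)|
Area = (1/2)|-3(-9 - -3) + -6(-3 - -4) + -2(-4 - -9)|
Area = (1/2)|18 + -6 + -10|
Area = (1/2)|2|
Area = (1/2)(2)
Area = 1

1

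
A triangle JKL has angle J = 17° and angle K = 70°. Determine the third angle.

The interior angles sum to 180°: angle L = 180 - 17 - 70 = 93°.
The triangle is obtuse (angles 17°, 70°, 93°).

93 degrees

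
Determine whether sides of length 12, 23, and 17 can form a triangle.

Check all three triangle inequalities:
12 + 23 = 35 > 17 ✓
12 + 17 = 29 > 23 ✓
23 + 17 = 40 > 12 ✓
All conditions hold, so these sides form a valid triangle.

Yes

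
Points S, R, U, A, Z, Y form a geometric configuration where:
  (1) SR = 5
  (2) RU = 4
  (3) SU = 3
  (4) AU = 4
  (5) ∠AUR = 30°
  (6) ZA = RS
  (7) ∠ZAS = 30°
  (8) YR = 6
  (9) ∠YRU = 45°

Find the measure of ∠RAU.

Step 1: By the law of cosines on triangle AUR: AR² = 4² + 4² − 2·4·4·cos(30°) = 4.29, so AR ≈ 2.07.
Step 2: By the inverse law of cosines on triangle RAU: cos(∠RAU) = (2.07² + 4² − 4²) / (2·2.07·4) = 4.29/16.56 = 0.2588, so ∠RAU = 75°.

Therefore, the measure of angle ∠RAU = 75°.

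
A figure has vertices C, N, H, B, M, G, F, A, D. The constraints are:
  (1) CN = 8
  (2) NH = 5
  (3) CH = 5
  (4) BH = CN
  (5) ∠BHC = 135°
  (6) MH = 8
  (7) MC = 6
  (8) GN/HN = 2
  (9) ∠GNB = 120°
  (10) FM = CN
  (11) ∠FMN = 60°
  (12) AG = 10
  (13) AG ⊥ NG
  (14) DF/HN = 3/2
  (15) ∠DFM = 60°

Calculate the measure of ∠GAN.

From the given relations: GN = 2·HN = 2·5 = 10.
Step 1: By the law of cosines on triangle AGN: AN² = 10² + 10² − 2·10·10·cos(90°) = 200, so AN = 10·√2.
Step 2: By the inverse law of cosines on triangle GAN: cos(∠GAN) = (10² + (10·√2)² − 10²) / (2·10·10·√2) = 200/282.84 = 0.7071, so ∠GAN = 45°.

Therefore, the measure of angle ∠GAN = 45°.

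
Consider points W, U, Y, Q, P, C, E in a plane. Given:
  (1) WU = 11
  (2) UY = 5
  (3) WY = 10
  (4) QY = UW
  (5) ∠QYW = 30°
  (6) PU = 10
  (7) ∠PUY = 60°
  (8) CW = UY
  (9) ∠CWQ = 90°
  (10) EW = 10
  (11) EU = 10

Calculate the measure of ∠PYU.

Step 1: By the law of cosines on triangle YUP: YP² = 5² + 10² − 2·5·10·cos(60°) = 75, so YP = 5·√3.
Step 2: By the inverse law of cosines on triangle PYU: cos(∠PYU) = ((5·√3)² + 5² − 10²) / (2·5·√3·5) = 0/86.6 = 0, so ∠PYU = 90°.

Therefore, the measure of angle ∠PYU = 90°.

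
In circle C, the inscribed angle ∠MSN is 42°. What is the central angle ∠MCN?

By the inscribed angle theorem, the central angle is twice the inscribed angle.
Central angle = 2 × 42° = 84°

84°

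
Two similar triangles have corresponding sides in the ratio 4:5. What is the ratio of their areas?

Area scales with the square of linear dimensions. If every length is multiplied by 4/5, then the area is multiplied by (4/5)^2 = 16/25.
The area ratio is 16:25.

16:25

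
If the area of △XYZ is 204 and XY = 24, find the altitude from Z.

Rearranging the area formula Area = (1/2) * base * height:
height = 2 * Area / base = 2 * 204 / 24 = 17.

17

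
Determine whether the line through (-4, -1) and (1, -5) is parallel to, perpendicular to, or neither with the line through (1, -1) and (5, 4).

Slope of line 1: m1 = (-5 - -1)/(1 - -4) = -4/5 = -4/5
Slope of line 2: m2 = (4 - -1)/(5 - 1) = 5/4 = 5/4
m1 * m2 = (-4/5) * (5/4) = -1 = -1, so the lines are perpendicular.

Perpendicular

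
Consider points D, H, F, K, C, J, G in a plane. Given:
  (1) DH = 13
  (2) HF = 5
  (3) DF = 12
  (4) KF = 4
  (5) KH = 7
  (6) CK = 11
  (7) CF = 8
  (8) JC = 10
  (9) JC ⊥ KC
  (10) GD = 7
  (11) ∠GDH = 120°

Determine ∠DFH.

Step 1: By the inverse law of cosines on triangle DFH: cos(∠DFH) = (12² + 5² − 13²) / (2·12·5) = 0/120 = 0, so ∠DFH = 90°.

Therefore, the measure of angle ∠DFH = 90°.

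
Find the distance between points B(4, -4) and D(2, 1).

The horizontal distance is |2 - 4| = 2 and the vertical distance is |1 - -4| = 5.
By the Pythagorean theorem, d = sqrt(2^2 + 5^2) = sqrt(29).

sqrt(29)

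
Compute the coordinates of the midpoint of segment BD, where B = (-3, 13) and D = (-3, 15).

The midpoint is the point halfway along the segment.
Move half the horizontal distance: -3 + (-3 - -3)/2 = -3 + 0/2 = -3
Move half the vertical distance: 13 + (15 - 13)/2 = 13 + 2/2 = 14
Midpoint = (-3, 14)

(-3, 14)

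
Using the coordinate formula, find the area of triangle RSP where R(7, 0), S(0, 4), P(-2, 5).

Shoelace: Area = (1/2)|7(4-5) + 0(5-0) + -2(0-4)| = (1/2)(1) = 1/2

1/2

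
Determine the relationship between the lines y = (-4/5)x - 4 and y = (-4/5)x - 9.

Slope of line 1: m1 = -4/5
Slope of line 2: m2 = -4/5
Two lines are parallel if and only if they have equal slopes (or both are vertical).
Here m1 = m2 = -4/5, confirming the lines are parallel.

Parallel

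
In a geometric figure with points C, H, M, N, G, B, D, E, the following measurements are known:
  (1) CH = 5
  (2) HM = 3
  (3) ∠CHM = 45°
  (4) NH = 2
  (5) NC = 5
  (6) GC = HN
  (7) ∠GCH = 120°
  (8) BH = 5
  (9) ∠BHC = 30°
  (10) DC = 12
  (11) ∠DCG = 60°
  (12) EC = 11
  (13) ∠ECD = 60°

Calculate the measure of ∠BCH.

Step 1: By the law of cosines on triangle CHB: CB² = 5² + 5² − 2·5·5·cos(30°) = 6.7, so CB ≈ 2.59.
Step 2: By the inverse law of cosines on triangle BCH: cos(∠BCH) = (2.59² + 5² − 5²) / (2·2.59·5) = 6.7/25.88 = 0.2588, so ∠BCH = 75°.

Therefore, the measure of angle ∠BCH = 75°.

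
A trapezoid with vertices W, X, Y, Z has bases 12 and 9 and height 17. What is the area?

A trapezoid's area equals the midsegment times the height.
The midsegment is (12 + 9) / 2 = 21/2.
Area = 21/2 * 17 = 357/2.

357/2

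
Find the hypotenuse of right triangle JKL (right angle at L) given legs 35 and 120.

JK = sqrt(35^2 + 120^2) = sqrt(15625) = 125

125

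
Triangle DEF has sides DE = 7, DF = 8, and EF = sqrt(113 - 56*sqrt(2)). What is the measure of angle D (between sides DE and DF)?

By the inverse law of cosines: cos(D) = (DE² + DF² - EF²) / (2 × DE × DF)
cos(D) = (7² + 8² - (sqrt(113 - 56*sqrt(2)))²) / (2 × 7 × 8)
cos(D) = (49 + 64 - (113 - 56*sqrt(2))) / 112
cos(D) = sqrt(2)/2
D = arccos(sqrt(2)/2) = 45°

45°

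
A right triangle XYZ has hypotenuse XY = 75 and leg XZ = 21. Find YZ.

Rearranging the Pythagorean theorem to solve for the unknown leg:
leg^2 = hypotenuse^2 - known_leg^2 = 5625 - 441 = 5184
leg = sqrt(5184) = 72.

72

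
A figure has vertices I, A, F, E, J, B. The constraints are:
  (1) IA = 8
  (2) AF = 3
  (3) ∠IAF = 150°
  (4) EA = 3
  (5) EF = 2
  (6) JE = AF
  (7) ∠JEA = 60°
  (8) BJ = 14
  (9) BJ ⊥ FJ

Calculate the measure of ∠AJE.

From the given relations: JE = AF = 3.
Step 1: By the law of cosines on triangle JEA: JA² = 3² + 3² − 2·3·3·cos(60°) = 9, so JA = 3.
Step 2: By the inverse law of cosines on triangle AJE: cos(∠AJE) = (3² + 3² − 3²) / (2·3·3) = 9/18 = 0.5, so ∠AJE = 60°.

Therefore, the measure of angle ∠AJE = 60°.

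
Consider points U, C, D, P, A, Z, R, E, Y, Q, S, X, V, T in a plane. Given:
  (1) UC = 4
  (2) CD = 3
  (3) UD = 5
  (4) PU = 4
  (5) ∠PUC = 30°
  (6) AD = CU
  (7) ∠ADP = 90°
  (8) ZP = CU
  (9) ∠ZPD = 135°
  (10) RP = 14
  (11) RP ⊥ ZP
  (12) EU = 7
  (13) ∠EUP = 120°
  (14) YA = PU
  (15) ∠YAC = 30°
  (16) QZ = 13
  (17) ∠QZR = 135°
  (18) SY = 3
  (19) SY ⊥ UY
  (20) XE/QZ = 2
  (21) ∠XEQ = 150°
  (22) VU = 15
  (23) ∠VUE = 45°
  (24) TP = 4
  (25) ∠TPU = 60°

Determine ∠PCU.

Step 1: By the law of cosines on triangle CUP: CP² = 4² + 4² − 2·4·4·cos(30°) = 4.29, so CP ≈ 2.07.
Step 2: By the inverse law of cosines on triangle PCU: cos(∠PCU) = (2.07² + 4² − 4²) / (2·2.07·4) = 4.29/16.56 = 0.2588, so ∠PCU = 75°.

Therefore, the measure of angle ∠PCU = 75°.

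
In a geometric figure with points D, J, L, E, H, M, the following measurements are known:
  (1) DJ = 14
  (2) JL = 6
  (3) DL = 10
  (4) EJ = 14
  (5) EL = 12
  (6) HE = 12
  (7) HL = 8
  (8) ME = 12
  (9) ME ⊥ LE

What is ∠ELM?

Step 1: By the law of cosines on triangle LEM: LM² = 12² + 12² − 2·12·12·cos(90°) = 288, so LM = 12·√2.
Step 2: By the inverse law of cosines on triangle ELM: cos(∠ELM) = (12² + (12·√2)² − 12²) / (2·12·12·√2) = 288/407.29 = 0.7071, so ∠ELM = 45°.

Therefore, the measure of angle ∠ELM = 45°.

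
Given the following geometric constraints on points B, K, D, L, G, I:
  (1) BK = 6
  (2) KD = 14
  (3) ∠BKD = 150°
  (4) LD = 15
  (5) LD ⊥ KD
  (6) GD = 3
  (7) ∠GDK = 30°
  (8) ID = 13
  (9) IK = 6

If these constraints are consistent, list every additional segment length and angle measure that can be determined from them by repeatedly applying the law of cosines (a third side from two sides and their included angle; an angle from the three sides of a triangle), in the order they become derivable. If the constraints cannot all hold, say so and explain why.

The constraints are consistent. Derivable facts, in order:
After 1 step:
- BD ≈ 19.43
- KG ≈ 11.5
- KL ≈ 20.52
- ∠DIK = 86.69°
- ∠DKI = 67.98°
- ∠IDK = 25.33°
After 2 steps:
- ∠BDK = 8.88°
- ∠DBK = 21.12°
- ∠DGK = 142.51°
- ∠DKG = 7.49°
- ∠DKL = 46.97°
- ∠DLK = 43.03°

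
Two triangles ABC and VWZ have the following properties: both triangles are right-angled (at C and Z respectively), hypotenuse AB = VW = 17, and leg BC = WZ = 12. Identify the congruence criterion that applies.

Consider the given information: both triangles are right-angled (at C and Z respectively), hypotenuse AB = VW = 17, and leg BC = WZ = 12
This is not SAS or AAS: SAS requires two sides and the included angle between them. AAS requires two angles and a non-included side.
The correct criterion is HL. The hypotenuse and one leg of two right triangles are equal (Hypotenuse-Leg).

HL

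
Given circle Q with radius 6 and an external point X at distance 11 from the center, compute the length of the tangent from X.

The tangent, radius, and line from the external point to the center form a right triangle.
The right angle is where the tangent meets the radius.
By the Pythagorean theorem: tangent² + 6² = 11²
tangent² = 121 - 36 = 85
tangent = sqrt(85)

sqrt(85)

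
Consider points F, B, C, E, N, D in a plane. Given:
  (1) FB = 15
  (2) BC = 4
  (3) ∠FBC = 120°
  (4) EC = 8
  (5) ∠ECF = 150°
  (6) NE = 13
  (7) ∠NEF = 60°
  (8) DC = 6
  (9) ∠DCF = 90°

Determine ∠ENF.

Step 1: By the law of cosines on triangle FBC: FC² = 15² + 4² − 2·15·4·cos(120°) = 301, so FC ≈ 17.35.
Step 2: By the law of cosines on triangle ECF: EF² = 8² + 17.35² − 2·8·17.35·cos(150°) = 605.4, so EF ≈ 24.6.
Step 3: By the law of cosines on triangle NEF: NF² = 13² + 24.6² − 2·13·24.6·cos(60°) = 454.54, so NF ≈ 21.32.
Step 4: By the inverse law of cosines on triangle ENF: cos(∠ENF) = (13² + 21.32² − 24.6²) / (2·13·21.32) = 18.14/554.32 = 0.0327, so ∠ENF = 88.13°.

Therefore, the measure of angle ∠ENF = 88.13°.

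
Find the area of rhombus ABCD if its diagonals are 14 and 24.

Area = (14 * 24) / 2 = 336 / 2 = 168

168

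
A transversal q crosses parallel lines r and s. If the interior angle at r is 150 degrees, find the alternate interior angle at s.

Alternate interior angles formed by parallel lines and a transversal are equal.
The given angle is 150 degrees.
The alternate interior angle = 150 degrees.

150 degrees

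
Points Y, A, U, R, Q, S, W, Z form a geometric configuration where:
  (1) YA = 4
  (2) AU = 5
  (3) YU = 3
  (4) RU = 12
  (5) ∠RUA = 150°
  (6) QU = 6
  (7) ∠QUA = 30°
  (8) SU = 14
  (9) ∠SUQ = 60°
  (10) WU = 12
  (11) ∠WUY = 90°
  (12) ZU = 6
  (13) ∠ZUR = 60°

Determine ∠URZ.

Step 1: By the law of cosines on triangle RUZ: RZ² = 12² + 6² − 2·12·6·cos(60°) = 108, so RZ = 6·√3.
Step 2: By the inverse law of cosines on triangle URZ: cos(∠URZ) = (12² + (6·√3)² − 6²) / (2·12·6·√3) = 216/249.42 = 0.866, so ∠URZ = 30°.

Therefore, the measure of angle ∠URZ = 30°.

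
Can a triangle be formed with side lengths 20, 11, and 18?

Check all three triangle inequalities:
20 + 11 = 31 > 18 ✓
20 + 18 = 38 > 11 ✓
11 + 18 = 29 > 20 ✓
All conditions hold, so these sides form a valid triangle.

Yes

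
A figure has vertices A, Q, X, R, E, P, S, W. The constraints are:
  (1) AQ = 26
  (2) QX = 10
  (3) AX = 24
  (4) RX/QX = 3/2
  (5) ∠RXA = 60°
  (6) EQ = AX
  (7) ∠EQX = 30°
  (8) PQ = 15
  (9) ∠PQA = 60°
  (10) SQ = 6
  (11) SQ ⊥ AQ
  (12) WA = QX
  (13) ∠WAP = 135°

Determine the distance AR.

From the given relations: RX = 3/2·QX = 3/2·10 = 15.
Step 1: By the law of cosines on triangle AXR: AR² = 24² + 15² − 2·24·15·cos(60°) = 441, so AR = 21.

Therefore, the length of AR = 21.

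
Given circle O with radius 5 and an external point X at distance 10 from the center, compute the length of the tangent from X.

The tangent, radius, and line from the external point to the center form a right triangle.
The right angle is where the tangent meets the radius.
By the Pythagorean theorem: tangent² + 5² = 10²
tangent² = 100 - 25 = 75
tangent = 5*sqrt(3)

5*sqrt(3)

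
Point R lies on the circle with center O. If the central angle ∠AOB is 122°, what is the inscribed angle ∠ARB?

An inscribed angle intercepts an arc from a point on the circle, while the central angle intercepts the same arc from the center.
The inscribed angle is always half the central angle: 122° / 2 = 61°.

61°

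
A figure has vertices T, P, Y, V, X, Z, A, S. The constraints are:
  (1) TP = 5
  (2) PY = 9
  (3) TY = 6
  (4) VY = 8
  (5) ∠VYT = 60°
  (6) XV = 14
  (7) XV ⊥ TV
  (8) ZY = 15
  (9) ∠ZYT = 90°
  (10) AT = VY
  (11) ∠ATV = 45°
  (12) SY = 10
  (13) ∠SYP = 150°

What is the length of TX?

Step 1: By the law of cosines on triangle VYT: VT² = 8² + 6² − 2·8·6·cos(60°) = 52, so VT = 2·√13.
Step 2: By the law of cosines on triangle TVX: TX² = (2·√13)² + 14² − 2·2·√13·14·cos(90°) = 248, so TX = 2·√62.

Therefore, the length of TX = 2·√62.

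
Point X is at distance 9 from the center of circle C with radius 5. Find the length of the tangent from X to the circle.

The tangent, radius, and line from the external point to the center form a right triangle.
The right angle is where the tangent meets the radius.
By the Pythagorean theorem: tangent² + 5² = 9²
tangent² = 81 - 25 = 56
tangent = 2*sqrt(14)

2*sqrt(14)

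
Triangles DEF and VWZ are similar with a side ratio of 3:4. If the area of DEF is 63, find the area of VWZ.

The ratio of areas of similar triangles = (side ratio)^2.
Side ratio = 3:4, so area ratio = 9:16.
Area of VWZ / Area of DEF = 16/9
Area of VWZ = 63 * 16/9 = 112

112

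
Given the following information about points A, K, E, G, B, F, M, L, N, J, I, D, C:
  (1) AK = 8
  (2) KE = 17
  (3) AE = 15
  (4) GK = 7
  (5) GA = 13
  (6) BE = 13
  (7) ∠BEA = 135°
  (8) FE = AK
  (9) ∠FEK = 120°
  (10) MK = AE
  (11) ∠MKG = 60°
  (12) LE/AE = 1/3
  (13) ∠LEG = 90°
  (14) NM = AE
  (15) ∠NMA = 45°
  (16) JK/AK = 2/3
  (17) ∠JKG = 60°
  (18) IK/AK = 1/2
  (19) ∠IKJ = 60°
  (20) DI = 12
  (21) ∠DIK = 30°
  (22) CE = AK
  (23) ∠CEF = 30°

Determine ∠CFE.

From the given relations: FE = AK = 8; CE = AK = 8.
Step 1: By the law of cosines on triangle FEC: FC² = 8² + 8² − 2·8·8·cos(30°) = 17.15, so FC ≈ 4.14.
Step 2: By the inverse law of cosines on triangle CFE: cos(∠CFE) = (4.14² + 8² − 8²) / (2·4.14·8) = 17.15/66.26 = 0.2588, so ∠CFE = 75°.

Therefore, the measure of angle ∠CFE = 75°.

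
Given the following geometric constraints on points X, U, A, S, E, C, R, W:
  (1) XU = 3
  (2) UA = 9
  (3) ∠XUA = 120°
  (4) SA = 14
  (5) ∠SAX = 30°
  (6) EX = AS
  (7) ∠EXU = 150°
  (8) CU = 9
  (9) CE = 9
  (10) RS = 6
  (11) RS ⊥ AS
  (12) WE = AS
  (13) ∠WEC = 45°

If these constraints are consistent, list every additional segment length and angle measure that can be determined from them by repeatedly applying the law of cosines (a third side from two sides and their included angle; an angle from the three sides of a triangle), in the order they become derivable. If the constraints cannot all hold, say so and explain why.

The constraints are consistent. Derivable facts, in order:
After 1 step:
- AR = 2·√58
- CW ≈ 9.94
- UE ≈ 16.67
- XA = 3·√13
After 2 steps:
- XS ≈ 7.12
- ∠ARS = 66.8°
- ∠AXU = 46.1°
- ∠CEU = 22.2°
- ∠CUE = 22.2°
- ∠CWE = 39.81°
- ∠ECU = 135.6°
- ∠ECW = 95.19°
- ∠EUX = 24.84°
- ∠RAS = 23.2°
- ∠UAX = 13.9°
- ∠UEX = 5.16°
After 3 steps:
- ∠ASX = 49.42°
- ∠AXS = 100.58°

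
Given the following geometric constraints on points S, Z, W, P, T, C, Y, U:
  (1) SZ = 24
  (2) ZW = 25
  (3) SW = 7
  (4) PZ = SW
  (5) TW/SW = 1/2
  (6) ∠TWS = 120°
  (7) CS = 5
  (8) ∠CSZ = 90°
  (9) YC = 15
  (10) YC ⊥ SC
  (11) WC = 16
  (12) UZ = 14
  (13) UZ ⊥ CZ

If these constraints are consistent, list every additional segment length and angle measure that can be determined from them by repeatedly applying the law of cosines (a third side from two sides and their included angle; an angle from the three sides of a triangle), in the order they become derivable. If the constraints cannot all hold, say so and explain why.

These constraints are not satisfiable: by the triangle inequality in triangle SWC, (3) SW = 7 and (7) CS = 5 force WC ≤ 7 + 5 = 12, but (11) says WC = 16. No planar figure meets all of them, so nothing further can be derived.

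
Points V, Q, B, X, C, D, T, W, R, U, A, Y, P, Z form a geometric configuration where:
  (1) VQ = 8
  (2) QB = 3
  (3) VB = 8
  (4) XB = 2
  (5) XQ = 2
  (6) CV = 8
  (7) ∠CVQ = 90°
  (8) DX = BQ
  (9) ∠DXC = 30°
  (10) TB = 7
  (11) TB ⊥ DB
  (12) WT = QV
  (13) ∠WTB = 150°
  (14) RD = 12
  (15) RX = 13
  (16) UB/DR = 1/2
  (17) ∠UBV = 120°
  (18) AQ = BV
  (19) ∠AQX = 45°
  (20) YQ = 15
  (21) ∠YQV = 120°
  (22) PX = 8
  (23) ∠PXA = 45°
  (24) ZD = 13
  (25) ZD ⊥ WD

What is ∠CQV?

Step 1: By the law of cosines on triangle QVC: QC² = 8² + 8² − 2·8·8·cos(90°) = 128, so QC = 8·√2.
Step 2: By the inverse law of cosines on triangle CQV: cos(∠CQV) = ((8·√2)² + 8² − 8²) / (2·8·√2·8) = 128/181.02 = 0.7071, so ∠CQV = 45°.

Therefore, the measure of angle ∠CQV = 45°.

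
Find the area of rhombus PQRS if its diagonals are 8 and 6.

The diagonals of a rhombus divide it into four right triangles.
Each triangle has legs 8/ 2 = 4 and 6/2 = 3, so each has area (1/2)*4*3 = 6.
Four such triangles give total area = (d1 * d2) / 2 = 24.

24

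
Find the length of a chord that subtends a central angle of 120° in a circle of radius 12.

Drop a perpendicular from the center to the chord, bisecting both the chord and the central angle.
Each half-chord = r sin(θ/2) = 12 sin(60°).
The full chord = 2 × 12 × sin(60°) = 12*sqrt(3).

12*sqrt(3)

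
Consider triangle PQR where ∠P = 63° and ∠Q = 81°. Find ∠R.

By the triangle angle sum property, the three interior angles of any triangle add up to 180°.
We know angle P = 63° and angle Q = 81°, so their sum is 144°.
Therefore angle R = 180° - 144° = 36°.

36 degrees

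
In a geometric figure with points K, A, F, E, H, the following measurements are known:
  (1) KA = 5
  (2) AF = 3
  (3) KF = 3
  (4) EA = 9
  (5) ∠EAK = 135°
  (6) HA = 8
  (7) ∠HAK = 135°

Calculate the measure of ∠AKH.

Step 1: By the law of cosines on triangle KAH: KH² = 5² + 8² − 2·5·8·cos(135°) = 145.57, so KH ≈ 12.07.
Step 2: By the inverse law of cosines on triangle AKH: cos(∠AKH) = (5² + 12.07² − 8²) / (2·5·12.07) = 106.57/120.65 = 0.8833, so ∠AKH = 27.96°.

Therefore, the measure of angle ∠AKH = 27.96°.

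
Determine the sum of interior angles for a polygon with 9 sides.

The sum of interior angles of an n-sided polygon is (n - 2) * 180.
For n = 9: (9 - 2) * 180 = 7 * 180 = 1260 degrees.

1260 degrees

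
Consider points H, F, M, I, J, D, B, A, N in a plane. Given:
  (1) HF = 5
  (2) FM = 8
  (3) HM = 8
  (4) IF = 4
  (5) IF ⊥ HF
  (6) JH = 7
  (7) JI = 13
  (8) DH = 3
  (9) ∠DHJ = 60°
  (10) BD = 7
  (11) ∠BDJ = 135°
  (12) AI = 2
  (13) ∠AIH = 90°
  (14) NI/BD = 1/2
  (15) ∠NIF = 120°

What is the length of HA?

Step 1: By the law of cosines on triangle HFI: HI² = 5² + 4² − 2·5·4·cos(90°) = 41, so HI = √41.
Step 2: By the law of cosines on triangle HIA: HA² = √41² + 2² − 2·√41·2·cos(90°) = 45, so HA = 3·√5.

Therefore, the length of HA = 3·√5.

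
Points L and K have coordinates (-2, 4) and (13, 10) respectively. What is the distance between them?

d = sqrt((13 - -2)^2 + (10 - 4)^2)
d = sqrt(15^2 + 6^2)
d = sqrt(225 + 36)
d = sqrt(261) = 3*sqrt(29)

3*sqrt(29)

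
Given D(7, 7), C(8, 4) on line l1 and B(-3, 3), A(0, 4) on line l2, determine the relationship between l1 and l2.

Slope of line 1: m1 = (4 - 7)/(8 - 7) = -3/1 = -3
Slope of line 2: m2 = (4 - 3)/(0 - -3) = 1/3 = 1/3
m1 * m2 = (-3) * (1/3) = -1 = -1, so the lines are perpendicular.

Perpendicular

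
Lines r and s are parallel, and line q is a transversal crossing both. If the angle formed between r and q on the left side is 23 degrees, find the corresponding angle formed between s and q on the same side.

When a transversal crosses parallel lines, angles in the same position at each intersection are called corresponding angles.
These are always equal, so the answer is 23 degrees.

23 degrees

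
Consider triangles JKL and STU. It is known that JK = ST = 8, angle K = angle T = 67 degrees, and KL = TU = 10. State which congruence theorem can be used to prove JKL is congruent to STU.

The given information provides:
JK = ST = 8, angle K = angle T = 67 degrees, and KL = TU = 10
This matches the SAS congruence theorem.
Two pairs of corresponding sides and the included angle are equal (Side-Angle-Side).

SAS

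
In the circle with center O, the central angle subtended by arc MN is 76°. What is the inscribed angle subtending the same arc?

By the inscribed angle theorem, the inscribed angle is half the central angle.
Inscribed angle = 76° / 2 = 38°

38°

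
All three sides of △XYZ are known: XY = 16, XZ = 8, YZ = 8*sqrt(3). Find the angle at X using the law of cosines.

When all three sides of a triangle are known, the law of cosines can be rearranged to find any angle.
cos(C) = (a² + b² - c²) / (2ab) gives cos(X) = 1/2.
Taking the inverse cosine: X = 60°.

60°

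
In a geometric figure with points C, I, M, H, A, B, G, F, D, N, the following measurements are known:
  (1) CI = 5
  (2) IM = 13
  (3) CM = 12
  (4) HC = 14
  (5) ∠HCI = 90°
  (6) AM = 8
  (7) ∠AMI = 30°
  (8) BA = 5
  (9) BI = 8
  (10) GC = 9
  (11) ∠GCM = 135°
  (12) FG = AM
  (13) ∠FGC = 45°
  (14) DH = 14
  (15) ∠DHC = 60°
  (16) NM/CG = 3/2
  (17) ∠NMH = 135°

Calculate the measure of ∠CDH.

Step 1: By the law of cosines on triangle DHC: DC² = 14² + 14² − 2·14·14·cos(60°) = 196, so DC = 14.
Step 2: By the inverse law of cosines on triangle CDH: cos(∠CDH) = (14² + 14² − 14²) / (2·14·14) = 196/392 = 0.5, so ∠CDH = 60°.

Therefore, the measure of angle ∠CDH = 60°.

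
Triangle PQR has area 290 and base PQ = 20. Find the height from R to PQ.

Area = (1/2) * base * height
height = 2 * Area / base
height = 2 * 290 / 20
height = 580 / 20
height = 29

29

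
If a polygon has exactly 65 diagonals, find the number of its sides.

Using d = n(n - 3)/2, we solve 65 = n(n - 3)/2.
So n(n - 3) = 130.
Testing n = 13: 13 * 10 = 130 = 130. Correct.
The polygon has 13 sides.

13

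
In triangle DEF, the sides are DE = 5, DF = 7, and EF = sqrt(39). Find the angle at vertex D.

When all three sides of a triangle are known, the law of cosines can be rearranged to find any angle.
cos(C) = (a² + b² - c²) / (2ab) gives cos(D) = 1/2.
Taking the inverse cosine: D = 60°.

60°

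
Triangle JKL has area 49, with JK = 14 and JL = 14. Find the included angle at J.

Area = (1/2) * a * b * sin(C)
sin(C) = 2 * Area / (a * b)
sin(C) = 2 * 49 / (14 * 14)
sin(C) = 1/2
C = arcsin(1/2) = 30°
Since sin(180° - C) = sin(C), the obtuse angle 150° gives the same area, so C = 30° or C = 150°.

30° or 150°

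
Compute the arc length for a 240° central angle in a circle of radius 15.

Arc length = 2πr × θ/360
= 2π × 15 × 2/3
= 20*pi

20*pi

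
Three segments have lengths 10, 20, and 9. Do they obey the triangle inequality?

Check the triangle inequality: 10 + 9 = 19 ≤ 20.
Since the sum of two sides does not exceed the third, no triangle can be formed.

No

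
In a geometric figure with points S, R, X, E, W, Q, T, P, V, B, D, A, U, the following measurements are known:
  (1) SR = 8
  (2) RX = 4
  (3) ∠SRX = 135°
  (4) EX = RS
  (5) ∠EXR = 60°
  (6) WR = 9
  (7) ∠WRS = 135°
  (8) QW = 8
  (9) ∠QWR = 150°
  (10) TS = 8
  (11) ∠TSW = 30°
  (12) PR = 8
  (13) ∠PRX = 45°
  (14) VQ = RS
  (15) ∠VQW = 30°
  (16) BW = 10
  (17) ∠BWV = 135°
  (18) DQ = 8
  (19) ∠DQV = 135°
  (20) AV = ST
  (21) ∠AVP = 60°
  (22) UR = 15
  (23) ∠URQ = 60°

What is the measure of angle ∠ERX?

From the given relations: EX = RS = 8.
Step 1: By the law of cosines on triangle RXE: RE² = 4² + 8² − 2·4·8·cos(60°) = 48, so RE = 4·√3.
Step 2: By the inverse law of cosines on triangle ERX: cos(∠ERX) = ((4·√3)² + 4² − 8²) / (2·4·√3·4) = 0/55.43 = 0, so ∠ERX = 90°.

Therefore, the measure of angle ∠ERX = 90°.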